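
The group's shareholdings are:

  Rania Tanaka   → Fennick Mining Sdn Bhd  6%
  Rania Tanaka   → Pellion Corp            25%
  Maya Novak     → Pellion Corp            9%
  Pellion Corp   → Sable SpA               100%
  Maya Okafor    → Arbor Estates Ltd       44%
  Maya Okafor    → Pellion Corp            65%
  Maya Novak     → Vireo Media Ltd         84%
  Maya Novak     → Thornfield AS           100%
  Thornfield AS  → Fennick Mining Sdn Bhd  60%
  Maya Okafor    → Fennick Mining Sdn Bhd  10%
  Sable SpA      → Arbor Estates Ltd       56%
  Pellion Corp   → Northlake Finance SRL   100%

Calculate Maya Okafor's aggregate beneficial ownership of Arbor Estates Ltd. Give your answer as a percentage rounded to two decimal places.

Maya Okafor reaches Arbor along 2 paths.
Via Pellion → Sable: 65% × 100% × 56% = 36.4%.
Direct stake: 44% = 44%.
Total: 36.4% + 44% = 80.4%.
Rounded: 80.40%.

80.40%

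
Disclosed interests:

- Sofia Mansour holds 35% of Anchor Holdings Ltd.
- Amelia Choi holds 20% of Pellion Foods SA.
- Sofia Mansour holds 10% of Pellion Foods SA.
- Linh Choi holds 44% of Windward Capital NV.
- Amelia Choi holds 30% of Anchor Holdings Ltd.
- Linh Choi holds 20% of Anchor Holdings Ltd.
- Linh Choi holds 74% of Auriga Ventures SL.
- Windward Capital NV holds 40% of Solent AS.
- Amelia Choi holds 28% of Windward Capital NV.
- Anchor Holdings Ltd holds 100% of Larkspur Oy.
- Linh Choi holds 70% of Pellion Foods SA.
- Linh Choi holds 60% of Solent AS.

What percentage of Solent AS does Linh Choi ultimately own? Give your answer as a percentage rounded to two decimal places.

77.60%

Linh reaches Solent along 2 paths.
Direct stake: 60% = 60%.
Via Windward: 44% × 40% = 17.6%.
Total: 60% + 17.6% = 77.6%.
Rounded: 77.60%.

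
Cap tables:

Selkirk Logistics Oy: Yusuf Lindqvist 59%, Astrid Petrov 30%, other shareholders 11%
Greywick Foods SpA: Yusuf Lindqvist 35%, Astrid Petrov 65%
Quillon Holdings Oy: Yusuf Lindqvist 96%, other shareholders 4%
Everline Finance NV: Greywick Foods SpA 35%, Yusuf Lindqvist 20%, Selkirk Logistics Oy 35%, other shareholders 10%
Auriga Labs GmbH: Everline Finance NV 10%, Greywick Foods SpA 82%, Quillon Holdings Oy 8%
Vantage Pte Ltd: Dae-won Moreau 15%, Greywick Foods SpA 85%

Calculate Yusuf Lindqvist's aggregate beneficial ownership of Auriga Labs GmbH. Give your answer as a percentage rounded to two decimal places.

41.67%

Yusuf reaches Auriga along 5 paths.
Via Greywick → Everline: 35% × 35% × 10% = 1.225%.
Via Everline: 20% × 10% = 2%.
Via Selkirk → Everline: 59% × 35% × 10% = 2.065%.
Via Greywick: 35% × 82% = 28.7%.
Via Quillon: 96% × 8% = 7.68%.
Total: 1.225% + 2% + 2.065% + 28.7% + 7.68% = 41.67%.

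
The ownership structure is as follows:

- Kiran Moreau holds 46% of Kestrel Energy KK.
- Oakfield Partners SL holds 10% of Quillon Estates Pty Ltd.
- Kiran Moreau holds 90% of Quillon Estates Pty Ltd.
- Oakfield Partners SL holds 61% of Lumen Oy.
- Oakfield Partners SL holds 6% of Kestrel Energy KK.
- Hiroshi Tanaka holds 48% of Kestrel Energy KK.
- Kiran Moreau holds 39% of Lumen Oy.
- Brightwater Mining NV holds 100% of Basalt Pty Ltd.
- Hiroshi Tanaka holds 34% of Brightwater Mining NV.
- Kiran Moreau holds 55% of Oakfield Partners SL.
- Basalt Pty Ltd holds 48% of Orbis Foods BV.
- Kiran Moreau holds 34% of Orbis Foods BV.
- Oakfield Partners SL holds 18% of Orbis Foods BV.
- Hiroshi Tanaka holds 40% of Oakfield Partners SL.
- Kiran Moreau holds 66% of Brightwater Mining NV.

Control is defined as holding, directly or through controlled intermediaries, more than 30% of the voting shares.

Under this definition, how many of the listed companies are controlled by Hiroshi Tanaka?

Hiroshi holds 34% of Brightwater, so Hiroshi controls Brightwater.
Hiroshi holds 40% of Oakfield, so Hiroshi controls Oakfield.
Hiroshi and Oakfield together hold 48% + 6% = 54% of Kestrel, so Hiroshi controls Kestrel.
Oakfield holds 61% of Lumen, so Hiroshi controls Lumen.
Brightwater holds 100% of Basalt, so Hiroshi controls Basalt.
Oakfield and Basalt together hold 18% + 48% = 66% of Orbis, so Hiroshi controls Orbis.
No other company's threshold is met.
Hiroshi controls 6 companies.

6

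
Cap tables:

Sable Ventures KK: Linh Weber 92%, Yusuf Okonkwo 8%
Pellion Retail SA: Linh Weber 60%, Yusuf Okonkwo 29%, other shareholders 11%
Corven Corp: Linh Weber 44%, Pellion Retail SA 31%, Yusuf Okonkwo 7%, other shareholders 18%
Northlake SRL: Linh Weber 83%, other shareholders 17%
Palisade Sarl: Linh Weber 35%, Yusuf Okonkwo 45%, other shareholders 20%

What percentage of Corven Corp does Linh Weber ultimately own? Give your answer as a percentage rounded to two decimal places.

62.60%

Linh reaches Corven along 2 paths.
Direct stake: 44% = 44%.
Via Pellion: 60% × 31% = 18.6%.
Total: 44% + 18.6% = 62.6%.
Rounded: 62.60%.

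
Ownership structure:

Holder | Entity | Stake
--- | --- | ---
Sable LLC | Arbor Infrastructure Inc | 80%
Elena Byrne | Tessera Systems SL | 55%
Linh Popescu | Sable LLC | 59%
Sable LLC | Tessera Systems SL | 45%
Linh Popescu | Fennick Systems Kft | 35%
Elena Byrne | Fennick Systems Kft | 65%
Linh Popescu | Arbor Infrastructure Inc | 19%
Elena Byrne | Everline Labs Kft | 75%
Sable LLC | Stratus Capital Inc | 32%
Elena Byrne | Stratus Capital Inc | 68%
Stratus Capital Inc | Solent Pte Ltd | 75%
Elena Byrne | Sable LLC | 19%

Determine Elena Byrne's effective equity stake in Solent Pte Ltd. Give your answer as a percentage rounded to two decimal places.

Elena reaches Solent along 2 paths.
Via Sable → Stratus: 19% × 32% × 75% = 4.56%.
Via Stratus: 68% × 75% = 51%.
Total: 4.56% + 51% = 55.56%.

55.56%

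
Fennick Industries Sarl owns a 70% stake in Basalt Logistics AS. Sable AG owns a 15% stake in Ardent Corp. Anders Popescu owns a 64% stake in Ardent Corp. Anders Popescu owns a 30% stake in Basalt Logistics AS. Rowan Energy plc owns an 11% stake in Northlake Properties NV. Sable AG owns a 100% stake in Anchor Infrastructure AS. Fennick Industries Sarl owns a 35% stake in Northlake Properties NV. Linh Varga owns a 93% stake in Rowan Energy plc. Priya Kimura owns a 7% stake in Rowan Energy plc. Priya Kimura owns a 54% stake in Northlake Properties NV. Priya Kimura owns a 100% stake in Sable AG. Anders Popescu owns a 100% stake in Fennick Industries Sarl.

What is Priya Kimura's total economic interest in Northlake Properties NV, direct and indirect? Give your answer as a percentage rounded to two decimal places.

54.77%

Priya reaches Northlake along 2 paths.
Direct stake: 54% = 54%.
Via Rowan: 7% × 11% = 0.77%.
Total: 54% + 0.77% = 54.77%.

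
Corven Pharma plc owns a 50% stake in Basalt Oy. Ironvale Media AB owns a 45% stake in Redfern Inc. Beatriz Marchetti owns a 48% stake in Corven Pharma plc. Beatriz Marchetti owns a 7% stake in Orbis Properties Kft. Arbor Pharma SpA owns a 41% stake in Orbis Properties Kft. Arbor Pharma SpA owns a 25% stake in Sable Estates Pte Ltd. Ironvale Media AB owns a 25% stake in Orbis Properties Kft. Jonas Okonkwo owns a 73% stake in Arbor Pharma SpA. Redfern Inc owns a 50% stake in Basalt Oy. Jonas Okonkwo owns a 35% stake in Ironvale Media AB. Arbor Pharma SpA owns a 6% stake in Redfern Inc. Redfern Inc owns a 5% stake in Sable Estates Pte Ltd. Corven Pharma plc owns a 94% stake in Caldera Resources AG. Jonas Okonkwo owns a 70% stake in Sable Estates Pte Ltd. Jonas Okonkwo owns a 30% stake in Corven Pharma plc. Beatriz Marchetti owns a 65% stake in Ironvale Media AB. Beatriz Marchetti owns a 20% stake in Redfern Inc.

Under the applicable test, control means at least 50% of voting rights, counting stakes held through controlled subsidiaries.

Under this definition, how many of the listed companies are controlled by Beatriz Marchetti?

3

Beatriz holds 65% of Ironvale, so Beatriz controls Ironvale.
Beatriz and Ironvale together hold 20% + 45% = 65% of Redfern, so Beatriz controls Redfern.
Redfern holds 50% of Basalt, so Beatriz controls Basalt.
No other company's threshold is met.
Beatriz controls 3 companies.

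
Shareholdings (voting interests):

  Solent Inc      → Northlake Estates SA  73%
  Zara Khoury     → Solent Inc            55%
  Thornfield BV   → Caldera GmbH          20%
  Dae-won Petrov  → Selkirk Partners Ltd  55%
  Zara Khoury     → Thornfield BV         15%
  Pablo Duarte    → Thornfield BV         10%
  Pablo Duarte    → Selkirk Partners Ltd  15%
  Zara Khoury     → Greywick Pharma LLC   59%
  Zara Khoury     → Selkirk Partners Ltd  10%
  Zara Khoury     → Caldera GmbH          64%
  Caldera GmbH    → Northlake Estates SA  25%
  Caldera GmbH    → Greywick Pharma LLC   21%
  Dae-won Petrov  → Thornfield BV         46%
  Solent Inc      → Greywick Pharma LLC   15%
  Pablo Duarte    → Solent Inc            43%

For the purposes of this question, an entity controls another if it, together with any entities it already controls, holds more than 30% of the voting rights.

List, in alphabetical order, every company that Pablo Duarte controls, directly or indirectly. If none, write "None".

Pablo holds 43% of Solent, so Pablo controls Solent.
Solent holds 73% of Northlake, so Pablo controls Northlake.
No other company's threshold is met.

Northlake Estates SA, Solent Inc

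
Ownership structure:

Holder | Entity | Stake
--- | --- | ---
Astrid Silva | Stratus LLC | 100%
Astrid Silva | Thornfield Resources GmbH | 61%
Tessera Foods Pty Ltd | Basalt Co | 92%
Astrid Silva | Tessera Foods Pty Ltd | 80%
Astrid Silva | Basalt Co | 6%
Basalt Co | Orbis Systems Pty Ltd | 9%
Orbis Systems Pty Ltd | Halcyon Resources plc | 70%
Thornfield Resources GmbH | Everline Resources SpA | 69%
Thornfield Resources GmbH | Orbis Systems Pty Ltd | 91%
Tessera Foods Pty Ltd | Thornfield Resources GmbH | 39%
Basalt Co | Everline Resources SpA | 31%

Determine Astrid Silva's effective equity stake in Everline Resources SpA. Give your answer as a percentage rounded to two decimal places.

88.29%

Astrid reaches Everline along 4 paths.
Via Tessera → Basalt: 80% × 92% × 31% = 22.816%.
Via Basalt: 6% × 31% = 1.86%.
Via Tessera → Thornfield: 80% × 39% × 69% = 21.528%.
Via Thornfield: 61% × 69% = 42.09%.
Total: 22.816% + 1.86% + 21.528% + 42.09% = 88.294%.
Rounded: 88.29%.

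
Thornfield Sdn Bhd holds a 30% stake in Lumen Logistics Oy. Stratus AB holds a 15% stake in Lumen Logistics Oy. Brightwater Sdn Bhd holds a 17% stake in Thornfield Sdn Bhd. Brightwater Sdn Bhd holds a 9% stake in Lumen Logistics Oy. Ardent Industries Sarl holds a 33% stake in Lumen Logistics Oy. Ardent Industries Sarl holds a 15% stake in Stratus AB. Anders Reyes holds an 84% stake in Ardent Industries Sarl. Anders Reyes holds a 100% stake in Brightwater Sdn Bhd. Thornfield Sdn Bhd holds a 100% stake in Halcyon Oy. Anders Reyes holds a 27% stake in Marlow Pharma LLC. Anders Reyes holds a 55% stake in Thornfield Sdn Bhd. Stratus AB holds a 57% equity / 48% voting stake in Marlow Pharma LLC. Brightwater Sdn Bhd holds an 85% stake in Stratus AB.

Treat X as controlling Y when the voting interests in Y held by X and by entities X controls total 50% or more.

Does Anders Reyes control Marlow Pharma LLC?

Yes

Anders holds 84% of Ardent, so Anders controls Ardent.
Anders holds 100% of Brightwater, so Anders controls Brightwater.
Brightwater and Ardent together hold 85% + 15% = 100% of Stratus, so Anders controls Stratus.
Anders and Stratus together hold 27% + 48% = 75% of Marlow, so Anders controls Marlow.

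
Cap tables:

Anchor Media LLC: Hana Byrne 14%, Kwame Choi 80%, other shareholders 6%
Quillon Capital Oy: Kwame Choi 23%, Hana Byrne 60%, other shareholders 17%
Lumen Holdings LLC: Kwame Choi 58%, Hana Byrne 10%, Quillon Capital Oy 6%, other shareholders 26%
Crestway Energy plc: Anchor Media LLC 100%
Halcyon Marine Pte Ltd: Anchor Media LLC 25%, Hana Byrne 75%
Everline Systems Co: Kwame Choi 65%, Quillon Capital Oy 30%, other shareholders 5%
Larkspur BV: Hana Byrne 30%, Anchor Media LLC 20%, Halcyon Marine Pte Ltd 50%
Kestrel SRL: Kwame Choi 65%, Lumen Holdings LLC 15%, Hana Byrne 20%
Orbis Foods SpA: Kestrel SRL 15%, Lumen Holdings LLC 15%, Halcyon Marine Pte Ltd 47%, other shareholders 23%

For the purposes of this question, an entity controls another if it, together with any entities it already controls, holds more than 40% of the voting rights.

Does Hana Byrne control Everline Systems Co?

Hana holds 60% of Quillon, so Hana controls Quillon.
Hana holds 75% of Halcyon, so Hana controls Halcyon.
Hana and Halcyon together hold 30% + 50% = 80% of Larkspur, so Hana controls Larkspur.
Halcyon holds 47% of Orbis, so Hana controls Orbis.
In Everline, Hana's side holds only 30%, not > 40%.
So Hana does not control Everline.

No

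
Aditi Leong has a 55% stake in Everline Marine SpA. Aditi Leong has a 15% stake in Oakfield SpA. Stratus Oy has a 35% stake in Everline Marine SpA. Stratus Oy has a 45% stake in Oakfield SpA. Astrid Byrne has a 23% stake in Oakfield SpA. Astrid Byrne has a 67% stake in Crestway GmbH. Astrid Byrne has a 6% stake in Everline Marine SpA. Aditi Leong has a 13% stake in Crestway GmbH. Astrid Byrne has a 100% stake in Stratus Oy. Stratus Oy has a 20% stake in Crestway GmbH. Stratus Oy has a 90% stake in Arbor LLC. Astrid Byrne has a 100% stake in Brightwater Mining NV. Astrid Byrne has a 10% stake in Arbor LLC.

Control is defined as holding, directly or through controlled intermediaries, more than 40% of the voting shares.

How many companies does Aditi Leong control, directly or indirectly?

1

Aditi holds 55% of Everline, so Aditi controls Everline.
No other company's threshold is met.
Aditi controls 1 company.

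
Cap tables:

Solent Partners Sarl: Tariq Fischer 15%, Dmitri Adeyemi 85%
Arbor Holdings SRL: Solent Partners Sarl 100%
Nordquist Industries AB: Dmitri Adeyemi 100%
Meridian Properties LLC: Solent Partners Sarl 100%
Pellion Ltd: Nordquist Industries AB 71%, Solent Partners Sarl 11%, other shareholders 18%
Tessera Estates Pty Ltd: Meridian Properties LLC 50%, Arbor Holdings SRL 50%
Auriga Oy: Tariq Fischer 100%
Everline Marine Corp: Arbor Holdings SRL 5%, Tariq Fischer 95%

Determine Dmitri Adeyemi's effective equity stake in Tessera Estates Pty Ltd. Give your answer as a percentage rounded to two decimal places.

Dmitri reaches Tessera along 2 paths.
Via Solent → Meridian: 85% × 100% × 50% = 42.5%.
Via Solent → Arbor: 85% × 100% × 50% = 42.5%.
Total: 42.5% + 42.5% = 85%.
Rounded: 85.00%.

85.00%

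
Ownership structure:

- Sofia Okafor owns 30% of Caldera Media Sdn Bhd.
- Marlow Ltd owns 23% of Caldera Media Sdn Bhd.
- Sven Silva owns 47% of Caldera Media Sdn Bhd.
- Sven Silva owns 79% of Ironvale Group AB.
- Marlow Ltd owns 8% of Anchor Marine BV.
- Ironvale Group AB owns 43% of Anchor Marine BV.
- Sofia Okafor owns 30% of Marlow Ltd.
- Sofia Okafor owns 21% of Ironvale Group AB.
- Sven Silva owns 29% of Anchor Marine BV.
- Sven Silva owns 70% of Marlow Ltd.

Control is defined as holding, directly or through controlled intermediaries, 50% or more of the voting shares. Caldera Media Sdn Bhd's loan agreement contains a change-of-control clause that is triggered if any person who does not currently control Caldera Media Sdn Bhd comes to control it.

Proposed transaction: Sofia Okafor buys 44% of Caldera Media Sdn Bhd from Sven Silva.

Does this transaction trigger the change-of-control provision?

Yes

The purchase adds only to Sofia's holdings (Sven's stake shrinks), so Sofia is the only person who could newly come to control Caldera.
Sofia's largest direct stake is 30% in Marlow, which does not meet the threshold, so Sofia controls no company.
In Caldera, Sofia's side holds only 30%, not ≥ 50%.
So before the transaction, Sofia does not control Caldera.
After the purchase, Sofia's direct stake in Caldera rises to 30% + 44% = 74%, and Sven's stake falls to 3%.
Sofia holds 74% of Caldera, so Sofia controls Caldera.
Sofia did not control Caldera before and does after, so the clause is triggered.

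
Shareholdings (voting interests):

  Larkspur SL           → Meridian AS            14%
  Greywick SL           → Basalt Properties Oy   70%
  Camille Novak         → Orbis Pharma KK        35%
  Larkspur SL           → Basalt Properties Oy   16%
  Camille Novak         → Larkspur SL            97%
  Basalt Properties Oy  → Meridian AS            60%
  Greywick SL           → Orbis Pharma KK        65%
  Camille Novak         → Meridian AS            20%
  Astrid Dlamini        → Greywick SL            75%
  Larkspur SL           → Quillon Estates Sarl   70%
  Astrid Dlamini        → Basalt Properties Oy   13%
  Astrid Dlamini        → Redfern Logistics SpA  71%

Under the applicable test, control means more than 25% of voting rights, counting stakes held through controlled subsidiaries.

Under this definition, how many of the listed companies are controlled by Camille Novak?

Camille holds 97% of Larkspur, so Camille controls Larkspur.
Camille holds 35% of Orbis, so Camille controls Orbis.
Larkspur and Camille together hold 14% + 20% = 34% of Meridian, so Camille controls Meridian.
Larkspur holds 70% of Quillon, so Camille controls Quillon.
No other company's threshold is met.
Camille controls 4 companies.

4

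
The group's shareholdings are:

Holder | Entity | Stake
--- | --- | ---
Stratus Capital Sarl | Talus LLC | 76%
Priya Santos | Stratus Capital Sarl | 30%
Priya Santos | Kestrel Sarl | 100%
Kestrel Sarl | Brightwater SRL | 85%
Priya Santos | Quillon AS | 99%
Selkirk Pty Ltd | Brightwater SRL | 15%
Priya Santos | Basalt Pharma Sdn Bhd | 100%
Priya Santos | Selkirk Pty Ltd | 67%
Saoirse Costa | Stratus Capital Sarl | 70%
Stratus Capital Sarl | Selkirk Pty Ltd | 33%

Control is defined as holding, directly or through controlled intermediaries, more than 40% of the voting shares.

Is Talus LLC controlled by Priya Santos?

No

Priya holds 100% of Kestrel, so Priya controls Kestrel.
Priya holds 100% of Basalt, so Priya controls Basalt.
Priya holds 67% of Selkirk, so Priya controls Selkirk.
Priya holds 99% of Quillon, so Priya controls Quillon.
Kestrel and Selkirk together hold 85% + 15% = 100% of Brightwater, so Priya controls Brightwater.
Neither Priya nor any entity Priya controls holds any voting interest in Talus.
So Priya does not control Talus.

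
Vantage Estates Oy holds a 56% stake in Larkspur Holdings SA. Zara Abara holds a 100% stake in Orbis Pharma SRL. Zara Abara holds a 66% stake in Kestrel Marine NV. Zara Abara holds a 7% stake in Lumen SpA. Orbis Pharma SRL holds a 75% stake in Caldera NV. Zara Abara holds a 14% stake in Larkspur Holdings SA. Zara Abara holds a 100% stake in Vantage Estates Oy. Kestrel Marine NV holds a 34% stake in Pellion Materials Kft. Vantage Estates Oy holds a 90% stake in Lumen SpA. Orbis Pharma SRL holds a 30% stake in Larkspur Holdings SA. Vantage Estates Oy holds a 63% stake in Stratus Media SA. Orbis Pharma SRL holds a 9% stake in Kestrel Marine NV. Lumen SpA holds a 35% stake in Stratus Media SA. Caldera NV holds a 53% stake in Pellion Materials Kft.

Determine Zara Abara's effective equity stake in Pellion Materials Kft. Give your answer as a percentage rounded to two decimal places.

Zara reaches Pellion along 3 paths.
Via Orbis → Kestrel: 100% × 9% × 34% = 3.06%.
Via Kestrel: 66% × 34% = 22.44%.
Via Orbis → Caldera: 100% × 75% × 53% = 39.75%.
Total: 3.06% + 22.44% + 39.75% = 65.25%.

65.25%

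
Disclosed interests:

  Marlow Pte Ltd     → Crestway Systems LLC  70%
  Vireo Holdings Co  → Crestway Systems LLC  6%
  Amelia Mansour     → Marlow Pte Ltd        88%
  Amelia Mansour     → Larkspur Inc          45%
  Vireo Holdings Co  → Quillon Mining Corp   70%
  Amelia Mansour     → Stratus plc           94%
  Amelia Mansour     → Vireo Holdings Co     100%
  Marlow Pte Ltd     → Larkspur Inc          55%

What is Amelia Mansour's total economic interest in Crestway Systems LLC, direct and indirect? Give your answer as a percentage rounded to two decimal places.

Amelia reaches Crestway along 2 paths.
Via Marlow: 88% × 70% = 61.6%.
Via Vireo: 100% × 6% = 6%.
Total: 61.6% + 6% = 67.6%.
Rounded: 67.60%.

67.60%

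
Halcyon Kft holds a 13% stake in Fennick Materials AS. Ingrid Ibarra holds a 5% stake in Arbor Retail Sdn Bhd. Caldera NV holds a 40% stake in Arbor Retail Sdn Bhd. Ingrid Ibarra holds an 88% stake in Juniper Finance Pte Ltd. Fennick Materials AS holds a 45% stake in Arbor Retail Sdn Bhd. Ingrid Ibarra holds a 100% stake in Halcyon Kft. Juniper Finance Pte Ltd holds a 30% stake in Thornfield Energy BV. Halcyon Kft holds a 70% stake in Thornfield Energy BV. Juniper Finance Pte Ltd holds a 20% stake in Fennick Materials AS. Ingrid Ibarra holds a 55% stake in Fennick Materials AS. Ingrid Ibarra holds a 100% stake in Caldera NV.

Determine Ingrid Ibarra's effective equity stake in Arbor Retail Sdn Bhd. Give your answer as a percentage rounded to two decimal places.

Ingrid reaches Arbor along 5 paths.
Via Juniper → Fennick: 88% × 20% × 45% = 7.92%.
Via Halcyon → Fennick: 100% × 13% × 45% = 5.85%.
Via Fennick: 55% × 45% = 24.75%.
Direct stake: 5% = 5%.
Via Caldera: 100% × 40% = 40%.
Total: 7.92% + 5.85% + 24.75% + 5% + 40% = 83.52%.

83.52%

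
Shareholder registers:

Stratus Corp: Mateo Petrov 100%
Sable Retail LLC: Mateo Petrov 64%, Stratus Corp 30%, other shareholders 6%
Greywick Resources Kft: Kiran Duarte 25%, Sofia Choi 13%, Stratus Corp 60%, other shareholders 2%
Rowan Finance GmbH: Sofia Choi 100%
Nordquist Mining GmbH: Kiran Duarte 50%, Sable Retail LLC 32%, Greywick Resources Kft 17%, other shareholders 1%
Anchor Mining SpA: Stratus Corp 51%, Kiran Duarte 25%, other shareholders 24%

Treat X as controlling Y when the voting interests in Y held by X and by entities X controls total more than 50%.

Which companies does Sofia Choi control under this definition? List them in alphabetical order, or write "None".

Sofia holds 100% of Rowan, so Sofia controls Rowan.
No other company's threshold is met.

Rowan Finance GmbH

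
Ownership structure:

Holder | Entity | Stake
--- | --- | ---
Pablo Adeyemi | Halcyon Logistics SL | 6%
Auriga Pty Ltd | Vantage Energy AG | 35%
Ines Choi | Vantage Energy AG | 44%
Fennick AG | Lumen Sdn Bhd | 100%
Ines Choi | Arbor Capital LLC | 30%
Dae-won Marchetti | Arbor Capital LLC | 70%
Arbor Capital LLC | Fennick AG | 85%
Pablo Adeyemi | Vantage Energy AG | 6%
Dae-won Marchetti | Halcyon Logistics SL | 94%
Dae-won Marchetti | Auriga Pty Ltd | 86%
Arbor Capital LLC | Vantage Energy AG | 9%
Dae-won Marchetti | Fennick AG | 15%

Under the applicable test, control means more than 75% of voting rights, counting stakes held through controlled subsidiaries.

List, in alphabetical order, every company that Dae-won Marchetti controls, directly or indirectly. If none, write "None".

Dae-won holds 86% of Auriga, so Dae-won controls Auriga.
Dae-won holds 94% of Halcyon, so Dae-won controls Halcyon.
No other company's threshold is met.

Auriga Pty Ltd, Halcyon Logistics SL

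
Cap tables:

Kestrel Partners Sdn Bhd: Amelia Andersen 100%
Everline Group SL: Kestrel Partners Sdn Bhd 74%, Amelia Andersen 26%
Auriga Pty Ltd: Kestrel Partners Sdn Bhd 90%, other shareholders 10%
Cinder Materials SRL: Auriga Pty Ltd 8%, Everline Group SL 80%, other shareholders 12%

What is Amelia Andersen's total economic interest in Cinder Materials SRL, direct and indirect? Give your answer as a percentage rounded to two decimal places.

87.20%

Amelia reaches Cinder along 3 paths.
Via Kestrel → Auriga: 100% × 90% × 8% = 7.2%.
Via Kestrel → Everline: 100% × 74% × 80% = 59.2%.
Via Everline: 26% × 80% = 20.8%.
Total: 7.2% + 59.2% + 20.8% = 87.2%.
Rounded: 87.20%.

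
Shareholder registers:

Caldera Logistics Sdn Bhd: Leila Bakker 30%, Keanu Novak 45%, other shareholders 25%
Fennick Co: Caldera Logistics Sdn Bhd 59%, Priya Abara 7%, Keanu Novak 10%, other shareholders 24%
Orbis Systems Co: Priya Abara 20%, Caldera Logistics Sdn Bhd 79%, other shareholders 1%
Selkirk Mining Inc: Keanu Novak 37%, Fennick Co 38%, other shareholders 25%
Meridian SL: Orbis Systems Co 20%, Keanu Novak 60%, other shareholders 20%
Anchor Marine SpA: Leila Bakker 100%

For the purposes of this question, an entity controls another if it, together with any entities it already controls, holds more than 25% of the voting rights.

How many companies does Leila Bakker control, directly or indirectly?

5

Leila holds 30% of Caldera, so Leila controls Caldera.
Caldera holds 59% of Fennick, so Leila controls Fennick.
Caldera holds 79% of Orbis, so Leila controls Orbis.
Fennick holds 38% of Selkirk, so Leila controls Selkirk.
Leila holds 100% of Anchor, so Leila controls Anchor.
No other company's threshold is met.
Leila controls 5 companies.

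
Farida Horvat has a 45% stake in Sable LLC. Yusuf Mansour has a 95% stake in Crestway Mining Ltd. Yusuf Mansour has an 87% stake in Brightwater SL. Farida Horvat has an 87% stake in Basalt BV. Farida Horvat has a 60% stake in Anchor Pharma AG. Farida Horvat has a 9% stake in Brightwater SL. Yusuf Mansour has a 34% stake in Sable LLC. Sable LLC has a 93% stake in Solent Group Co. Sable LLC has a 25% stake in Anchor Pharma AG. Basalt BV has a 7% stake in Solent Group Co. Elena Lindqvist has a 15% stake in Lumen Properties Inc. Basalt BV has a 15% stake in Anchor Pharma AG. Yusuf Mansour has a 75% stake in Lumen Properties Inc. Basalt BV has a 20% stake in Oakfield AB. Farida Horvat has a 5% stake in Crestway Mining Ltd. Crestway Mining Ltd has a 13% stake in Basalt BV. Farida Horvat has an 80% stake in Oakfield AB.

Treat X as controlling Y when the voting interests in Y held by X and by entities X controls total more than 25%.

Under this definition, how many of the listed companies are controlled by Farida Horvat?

5

Farida holds 45% of Sable, so Farida controls Sable.
Farida holds 87% of Basalt, so Farida controls Basalt.
Farida and Sable and Basalt together hold 60% + 25% + 15% = 100% of Anchor, so Farida controls Anchor.
Farida and Basalt together hold 80% + 20% = 100% of Oakfield, so Farida controls Oakfield.
Basalt and Sable together hold 7% + 93% = 100% of Solent, so Farida controls Solent.
No other company's threshold is met.
Farida controls 5 companies.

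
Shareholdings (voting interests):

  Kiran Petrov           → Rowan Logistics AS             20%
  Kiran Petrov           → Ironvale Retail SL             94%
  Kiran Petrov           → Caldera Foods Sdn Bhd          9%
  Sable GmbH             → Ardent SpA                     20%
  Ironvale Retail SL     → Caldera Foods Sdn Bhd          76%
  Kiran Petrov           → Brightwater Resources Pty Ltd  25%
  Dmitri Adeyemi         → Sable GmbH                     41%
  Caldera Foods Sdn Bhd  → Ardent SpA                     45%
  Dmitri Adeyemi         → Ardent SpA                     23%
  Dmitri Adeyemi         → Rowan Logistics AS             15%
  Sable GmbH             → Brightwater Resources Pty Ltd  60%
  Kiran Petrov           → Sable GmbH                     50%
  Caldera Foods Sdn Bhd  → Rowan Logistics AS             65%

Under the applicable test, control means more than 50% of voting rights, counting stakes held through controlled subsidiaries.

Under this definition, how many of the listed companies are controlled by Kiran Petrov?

Kiran holds 94% of Ironvale, so Kiran controls Ironvale.
Ironvale and Kiran together hold 76% + 9% = 85% of Caldera, so Kiran controls Caldera.
Kiran and Caldera together hold 20% + 65% = 85% of Rowan, so Kiran controls Rowan.
No other company's threshold is met.
Kiran controls 3 companies.

3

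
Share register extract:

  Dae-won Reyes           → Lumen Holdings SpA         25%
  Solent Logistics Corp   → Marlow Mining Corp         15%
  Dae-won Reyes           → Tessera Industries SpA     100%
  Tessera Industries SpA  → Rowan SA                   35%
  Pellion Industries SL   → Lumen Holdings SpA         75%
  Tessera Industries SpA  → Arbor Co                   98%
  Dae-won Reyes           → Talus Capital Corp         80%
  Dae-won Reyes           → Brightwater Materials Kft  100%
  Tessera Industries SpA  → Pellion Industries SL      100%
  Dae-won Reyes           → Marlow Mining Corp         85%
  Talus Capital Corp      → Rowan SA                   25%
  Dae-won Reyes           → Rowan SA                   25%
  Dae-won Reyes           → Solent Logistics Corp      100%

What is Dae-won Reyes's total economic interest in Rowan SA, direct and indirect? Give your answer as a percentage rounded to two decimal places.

Dae-won reaches Rowan along 3 paths.
Direct stake: 25% = 25%.
Via Talus: 80% × 25% = 20%.
Via Tessera: 100% × 35% = 35%.
Total: 25% + 20% + 35% = 80%.
Rounded: 80.00%.

80.00%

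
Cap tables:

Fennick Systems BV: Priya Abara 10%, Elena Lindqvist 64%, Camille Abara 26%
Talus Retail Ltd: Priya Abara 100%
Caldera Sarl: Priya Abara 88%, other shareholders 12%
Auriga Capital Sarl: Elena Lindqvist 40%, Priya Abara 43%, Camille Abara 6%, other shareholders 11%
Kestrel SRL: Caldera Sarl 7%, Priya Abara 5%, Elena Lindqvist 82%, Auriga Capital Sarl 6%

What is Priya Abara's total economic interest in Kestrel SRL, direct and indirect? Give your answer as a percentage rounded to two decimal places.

13.74%

Priya reaches Kestrel along 3 paths.
Via Caldera: 88% × 7% = 6.16%.
Direct stake: 5% = 5%.
Via Auriga: 43% × 6% = 2.58%.
Total: 6.16% + 5% + 2.58% = 13.74%.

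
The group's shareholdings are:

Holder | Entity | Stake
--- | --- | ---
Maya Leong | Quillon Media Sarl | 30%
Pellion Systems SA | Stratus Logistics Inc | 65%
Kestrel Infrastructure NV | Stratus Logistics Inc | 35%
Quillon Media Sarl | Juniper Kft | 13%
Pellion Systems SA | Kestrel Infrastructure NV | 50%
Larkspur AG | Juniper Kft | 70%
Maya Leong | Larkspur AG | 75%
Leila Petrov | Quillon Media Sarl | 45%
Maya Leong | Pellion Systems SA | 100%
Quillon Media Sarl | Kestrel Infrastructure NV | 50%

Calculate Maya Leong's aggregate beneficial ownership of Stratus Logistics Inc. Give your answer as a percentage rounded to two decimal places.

Maya reaches Stratus along 3 paths.
Via Quillon → Kestrel: 30% × 50% × 35% = 5.25%.
Via Pellion → Kestrel: 100% × 50% × 35% = 17.5%.
Via Pellion: 100% × 65% = 65%.
Total: 5.25% + 17.5% + 65% = 87.75%.

87.75%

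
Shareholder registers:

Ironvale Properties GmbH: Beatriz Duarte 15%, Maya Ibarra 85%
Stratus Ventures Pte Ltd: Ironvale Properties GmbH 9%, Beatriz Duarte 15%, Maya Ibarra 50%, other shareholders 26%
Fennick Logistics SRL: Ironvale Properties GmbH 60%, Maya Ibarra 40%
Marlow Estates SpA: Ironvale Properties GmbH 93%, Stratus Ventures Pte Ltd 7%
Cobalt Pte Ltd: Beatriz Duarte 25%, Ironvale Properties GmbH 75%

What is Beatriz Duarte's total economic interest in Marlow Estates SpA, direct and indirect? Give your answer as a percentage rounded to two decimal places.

15.09%

Beatriz reaches Marlow along 3 paths.
Via Ironvale: 15% × 93% = 13.95%.
Via Ironvale → Stratus: 15% × 9% × 7% = 0.0945%.
Via Stratus: 15% × 7% = 1.05%.
Total: 13.95% + 0.0945% + 1.05% = 15.0945%.
Rounded: 15.09%.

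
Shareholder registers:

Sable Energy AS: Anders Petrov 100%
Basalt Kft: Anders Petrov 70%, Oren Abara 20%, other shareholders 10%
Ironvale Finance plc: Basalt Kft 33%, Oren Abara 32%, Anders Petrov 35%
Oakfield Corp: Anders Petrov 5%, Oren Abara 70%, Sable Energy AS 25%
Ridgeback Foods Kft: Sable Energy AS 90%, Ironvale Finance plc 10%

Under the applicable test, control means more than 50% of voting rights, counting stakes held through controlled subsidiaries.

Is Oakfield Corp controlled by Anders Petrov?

No

Anders holds 100% of Sable, so Anders controls Sable.
Anders holds 70% of Basalt, so Anders controls Basalt.
Basalt and Anders together hold 33% + 35% = 68% of Ironvale, so Anders controls Ironvale.
Sable and Ironvale together hold 90% + 10% = 100% of Ridgeback, so Anders controls Ridgeback.
In Oakfield, Anders's side holds only 5% + 25% = 30%, not > 50%.
So Anders does not control Oakfield.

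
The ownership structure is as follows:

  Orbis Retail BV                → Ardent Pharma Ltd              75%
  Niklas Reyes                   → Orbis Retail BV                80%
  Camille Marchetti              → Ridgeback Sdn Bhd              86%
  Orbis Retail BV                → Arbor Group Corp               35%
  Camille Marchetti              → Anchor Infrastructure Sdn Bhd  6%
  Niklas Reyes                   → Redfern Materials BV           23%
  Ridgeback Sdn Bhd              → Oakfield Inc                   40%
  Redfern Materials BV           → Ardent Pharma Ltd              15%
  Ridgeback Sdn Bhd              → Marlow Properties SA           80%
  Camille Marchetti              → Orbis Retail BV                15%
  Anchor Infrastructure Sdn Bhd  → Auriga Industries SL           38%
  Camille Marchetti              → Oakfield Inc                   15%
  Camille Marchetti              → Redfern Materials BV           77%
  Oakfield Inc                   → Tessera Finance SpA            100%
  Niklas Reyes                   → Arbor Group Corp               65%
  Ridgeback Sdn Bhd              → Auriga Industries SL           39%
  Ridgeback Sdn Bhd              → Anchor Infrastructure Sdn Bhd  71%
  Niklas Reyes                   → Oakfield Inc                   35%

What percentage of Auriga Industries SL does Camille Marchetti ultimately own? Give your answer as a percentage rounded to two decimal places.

Camille reaches Auriga along 3 paths.
Via Ridgeback: 86% × 39% = 33.54%.
Via Ridgeback → Anchor: 86% × 71% × 38% = 23.2028%.
Via Anchor: 6% × 38% = 2.28%.
Total: 33.54% + 23.2028% + 2.28% = 59.0228%.
Rounded: 59.02%.

59.02%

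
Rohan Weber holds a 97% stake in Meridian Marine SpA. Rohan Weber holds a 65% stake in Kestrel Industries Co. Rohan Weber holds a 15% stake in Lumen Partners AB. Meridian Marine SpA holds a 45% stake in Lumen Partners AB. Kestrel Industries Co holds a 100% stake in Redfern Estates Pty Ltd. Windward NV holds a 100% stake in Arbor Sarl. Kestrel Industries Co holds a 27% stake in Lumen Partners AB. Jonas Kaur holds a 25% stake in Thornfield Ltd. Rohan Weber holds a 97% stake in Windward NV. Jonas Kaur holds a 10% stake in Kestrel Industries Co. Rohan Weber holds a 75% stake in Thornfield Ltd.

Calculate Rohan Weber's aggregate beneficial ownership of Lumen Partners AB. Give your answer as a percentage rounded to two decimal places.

Rohan reaches Lumen along 3 paths.
Via Kestrel: 65% × 27% = 17.55%.
Via Meridian: 97% × 45% = 43.65%.
Direct stake: 15% = 15%.
Total: 17.55% + 43.65% + 15% = 76.2%.
Rounded: 76.20%.

76.20%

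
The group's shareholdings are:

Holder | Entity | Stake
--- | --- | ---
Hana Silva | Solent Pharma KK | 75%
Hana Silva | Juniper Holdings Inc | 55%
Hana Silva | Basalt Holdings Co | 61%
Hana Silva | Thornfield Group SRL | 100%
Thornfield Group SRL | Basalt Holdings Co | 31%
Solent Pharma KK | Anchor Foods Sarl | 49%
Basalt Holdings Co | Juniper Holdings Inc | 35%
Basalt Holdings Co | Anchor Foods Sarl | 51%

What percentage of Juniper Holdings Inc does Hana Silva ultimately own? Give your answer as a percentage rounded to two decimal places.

Hana reaches Juniper along 3 paths.
Via Thornfield → Basalt: 100% × 31% × 35% = 10.85%.
Via Basalt: 61% × 35% = 21.35%.
Direct stake: 55% = 55%.
Total: 10.85% + 21.35% + 55% = 87.2%.
Rounded: 87.20%.

87.20%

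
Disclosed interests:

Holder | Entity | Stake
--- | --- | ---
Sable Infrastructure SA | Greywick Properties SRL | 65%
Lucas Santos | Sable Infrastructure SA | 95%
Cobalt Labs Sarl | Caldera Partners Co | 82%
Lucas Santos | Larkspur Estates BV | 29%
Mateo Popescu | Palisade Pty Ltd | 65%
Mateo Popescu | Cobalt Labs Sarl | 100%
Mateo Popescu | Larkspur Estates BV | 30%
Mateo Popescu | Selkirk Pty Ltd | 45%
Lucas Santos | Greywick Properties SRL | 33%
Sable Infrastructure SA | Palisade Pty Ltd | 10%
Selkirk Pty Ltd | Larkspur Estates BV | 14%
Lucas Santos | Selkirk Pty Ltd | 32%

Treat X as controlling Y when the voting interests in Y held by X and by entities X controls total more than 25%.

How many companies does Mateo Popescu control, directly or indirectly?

5

Mateo holds 45% of Selkirk, so Mateo controls Selkirk.
Mateo holds 100% of Cobalt, so Mateo controls Cobalt.
Cobalt holds 82% of Caldera, so Mateo controls Caldera.
Mateo holds 65% of Palisade, so Mateo controls Palisade.
Selkirk and Mateo together hold 14% + 30% = 44% of Larkspur, so Mateo controls Larkspur.
No other company's threshold is met.
Mateo controls 5 companies.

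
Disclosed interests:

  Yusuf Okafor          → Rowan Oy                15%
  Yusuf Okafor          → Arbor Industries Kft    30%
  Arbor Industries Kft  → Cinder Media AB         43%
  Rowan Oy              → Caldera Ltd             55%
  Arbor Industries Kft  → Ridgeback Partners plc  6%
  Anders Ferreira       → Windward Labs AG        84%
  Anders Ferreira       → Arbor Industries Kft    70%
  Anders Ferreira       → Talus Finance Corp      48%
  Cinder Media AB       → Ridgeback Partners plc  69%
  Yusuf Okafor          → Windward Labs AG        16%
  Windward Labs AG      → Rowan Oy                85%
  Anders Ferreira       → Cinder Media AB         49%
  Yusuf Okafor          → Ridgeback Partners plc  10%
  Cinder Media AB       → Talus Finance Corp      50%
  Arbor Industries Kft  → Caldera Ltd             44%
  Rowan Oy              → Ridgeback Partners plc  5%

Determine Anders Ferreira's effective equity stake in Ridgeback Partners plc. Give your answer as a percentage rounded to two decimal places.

Anders reaches Ridgeback along 4 paths.
Via Arbor: 70% × 6% = 4.2%.
Via Arbor → Cinder: 70% × 43% × 69% = 20.769%.
Via Cinder: 49% × 69% = 33.81%.
Via Windward → Rowan: 84% × 85% × 5% = 3.57%.
Total: 4.2% + 20.769% + 33.81% + 3.57% = 62.349%.
Rounded: 62.35%.

62.35%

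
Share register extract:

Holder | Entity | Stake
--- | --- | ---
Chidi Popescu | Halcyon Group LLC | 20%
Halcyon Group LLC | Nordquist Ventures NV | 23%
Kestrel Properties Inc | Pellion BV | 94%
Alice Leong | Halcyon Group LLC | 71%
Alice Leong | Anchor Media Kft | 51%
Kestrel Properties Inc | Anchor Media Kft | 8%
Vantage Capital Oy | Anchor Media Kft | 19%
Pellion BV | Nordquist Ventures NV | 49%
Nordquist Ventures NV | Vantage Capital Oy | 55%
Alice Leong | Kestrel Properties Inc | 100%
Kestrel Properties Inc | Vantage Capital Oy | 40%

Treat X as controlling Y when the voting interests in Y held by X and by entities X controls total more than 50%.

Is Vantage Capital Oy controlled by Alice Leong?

Yes

Alice holds 71% of Halcyon, so Alice controls Halcyon.
Alice holds 100% of Kestrel, so Alice controls Kestrel.
Kestrel holds 94% of Pellion, so Alice controls Pellion.
Pellion and Halcyon together hold 49% + 23% = 72% of Nordquist, so Alice controls Nordquist.
Nordquist and Kestrel together hold 55% + 40% = 95% of Vantage, so Alice controls Vantage.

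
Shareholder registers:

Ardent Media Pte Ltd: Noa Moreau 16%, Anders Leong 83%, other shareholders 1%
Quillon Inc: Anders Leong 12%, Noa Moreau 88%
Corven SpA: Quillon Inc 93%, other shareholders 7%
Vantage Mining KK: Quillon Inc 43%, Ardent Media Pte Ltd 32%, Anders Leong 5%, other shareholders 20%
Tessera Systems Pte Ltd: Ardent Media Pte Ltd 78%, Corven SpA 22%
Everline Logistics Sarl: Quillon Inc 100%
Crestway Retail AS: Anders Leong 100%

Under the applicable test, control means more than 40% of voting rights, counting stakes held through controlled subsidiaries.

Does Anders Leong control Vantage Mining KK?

Anders holds 83% of Ardent, so Anders controls Ardent.
Ardent holds 78% of Tessera, so Anders controls Tessera.
Anders holds 100% of Crestway, so Anders controls Crestway.
In Vantage, Anders's side holds only 32% + 5% = 37%, not > 40%.
So Anders does not control Vantage.

No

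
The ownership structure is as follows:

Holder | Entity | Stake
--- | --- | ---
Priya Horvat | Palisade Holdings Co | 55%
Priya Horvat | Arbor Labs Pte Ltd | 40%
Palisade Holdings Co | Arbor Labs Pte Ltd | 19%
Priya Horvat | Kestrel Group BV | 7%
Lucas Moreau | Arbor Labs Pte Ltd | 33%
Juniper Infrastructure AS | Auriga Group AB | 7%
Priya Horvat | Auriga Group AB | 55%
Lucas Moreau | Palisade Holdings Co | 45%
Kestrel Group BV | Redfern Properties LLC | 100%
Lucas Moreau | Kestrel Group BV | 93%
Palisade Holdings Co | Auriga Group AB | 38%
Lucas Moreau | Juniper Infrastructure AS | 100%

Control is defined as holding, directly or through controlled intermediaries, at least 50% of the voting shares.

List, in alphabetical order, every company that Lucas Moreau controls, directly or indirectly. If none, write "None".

Juniper Infrastructure AS, Kestrel Group BV, Redfern Properties LLC

Lucas holds 93% of Kestrel, so Lucas controls Kestrel.
Lucas holds 100% of Juniper, so Lucas controls Juniper.
Kestrel holds 100% of Redfern, so Lucas controls Redfern.
No other company's threshold is met.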